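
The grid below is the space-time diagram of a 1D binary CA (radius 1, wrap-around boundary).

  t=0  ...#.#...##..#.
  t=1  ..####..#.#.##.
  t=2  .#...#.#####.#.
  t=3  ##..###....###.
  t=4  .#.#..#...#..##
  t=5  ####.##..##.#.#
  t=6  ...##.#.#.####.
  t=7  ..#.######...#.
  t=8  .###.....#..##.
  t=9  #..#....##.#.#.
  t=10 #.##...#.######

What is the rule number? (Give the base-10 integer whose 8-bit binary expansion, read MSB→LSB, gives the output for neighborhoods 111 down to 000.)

102

  nb ###: next=.  (t=1,i=3, bit7=0)
  nb ##.: next=#  (t=0,i=10, bit6=1)
  nb #.#: next=#  (t=0,i=4, bit5=1)
  nb #..: next=.  (t=0,i=6, bit4=0)
  nb .##: next=.  (t=0,i=9, bit3=0)
  nb .#.: next=#  (t=0,i=3, bit2=1)
  nb ..#: next=#  (t=0,i=2, bit1=1)
  nb ...: next=.  (t=0,i=0, bit0=0)
  bits 01100110 = 102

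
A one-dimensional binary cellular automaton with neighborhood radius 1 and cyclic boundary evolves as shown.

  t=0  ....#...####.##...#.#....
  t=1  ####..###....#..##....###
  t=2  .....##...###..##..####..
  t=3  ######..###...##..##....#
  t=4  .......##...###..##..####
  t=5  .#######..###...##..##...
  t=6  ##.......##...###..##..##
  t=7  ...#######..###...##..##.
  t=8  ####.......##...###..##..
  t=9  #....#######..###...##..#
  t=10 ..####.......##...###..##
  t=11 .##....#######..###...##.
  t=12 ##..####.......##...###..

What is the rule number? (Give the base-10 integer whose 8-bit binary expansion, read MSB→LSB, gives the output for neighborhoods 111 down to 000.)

11

  ###|.  b7=0 t=0,i=9
  ##.|.  b6=0 t=0,i=11
  #.#|.  b5=0 t=0,i=12
  #..|.  b4=0 t=0,i=5
  .##|#  b3=1 t=0,i=8
  .#.|.  b2=0 t=0,i=4
  ..#|#  b1=1 t=0,i=3
  ...|#  b0=1 t=0,i=0
  bits 00001011 = 11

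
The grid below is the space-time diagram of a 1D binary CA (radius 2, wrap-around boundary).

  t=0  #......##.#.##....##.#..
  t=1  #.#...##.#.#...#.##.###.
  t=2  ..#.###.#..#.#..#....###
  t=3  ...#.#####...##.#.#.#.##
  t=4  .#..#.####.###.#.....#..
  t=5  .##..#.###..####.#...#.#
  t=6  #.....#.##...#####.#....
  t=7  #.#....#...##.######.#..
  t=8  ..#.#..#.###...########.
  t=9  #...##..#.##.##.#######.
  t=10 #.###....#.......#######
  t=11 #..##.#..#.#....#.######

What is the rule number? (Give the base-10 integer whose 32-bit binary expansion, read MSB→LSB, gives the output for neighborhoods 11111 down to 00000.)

4094937688

  [31] ##### => #  t=3,i=7
  [30] ####. => #  t=3,i=8
  [29] ###.# => #  t=1,i=22
  [28] ###.. => #  t=2,i=23
  [27] ##.## => .  t=1,i=19
  [26] ##.#. => #  t=0,i=9
  [25] ##..# => .  t=2,i=0
  [24] ##... => .  t=0,i=14
  [23] #.### => .  t=1,i=20
  [22] #.##. => .  t=0,i=12
  [21] #.#.# => .  t=0,i=10
  [20] #.#.. => #  t=0,i=21
  [19] #..## => .  t=5,i=11
  [18] #..#. => .  t=0,i=23
  [17] #...# => #  t=1,i=4
  [16] #.... => #  t=0,i=2
  [15] .#### => #  t=3,i=6
  [14] .###. => #  t=1,i=21
  [13] .##.# => .  t=0,i=8
  [12] .##.. => .  t=0,i=13
  [11] .#.## => #  t=0,i=11
  [10] .#.#. => .  t=1,i=1
  [9] .#..# => #  t=0,i=22
  [8] .#... => .  t=0,i=1
  [7] ..### => .  t=2,i=21
  [6] ..##. => #  t=0,i=7
  [5] ..#.# => .  t=1,i=15
  [4] ..#.. => #  t=0,i=0
  [3] ...## => #  t=0,i=6
  [2] ...#. => .  t=1,i=14
  [1] ....# => .  t=0,i=5
  [0] ..... => .  t=0,i=3
  bits 11110100000100111100101001011000 = 4094937688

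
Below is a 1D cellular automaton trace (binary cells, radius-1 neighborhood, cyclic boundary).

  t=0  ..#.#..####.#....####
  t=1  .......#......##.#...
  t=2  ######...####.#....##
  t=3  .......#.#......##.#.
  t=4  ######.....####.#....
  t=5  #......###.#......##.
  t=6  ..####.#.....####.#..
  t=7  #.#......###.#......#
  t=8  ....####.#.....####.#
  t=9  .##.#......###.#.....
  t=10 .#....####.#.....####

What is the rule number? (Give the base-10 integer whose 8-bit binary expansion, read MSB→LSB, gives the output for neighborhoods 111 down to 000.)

9

  ### -> .   bit 7 = 0  t=0,i=8
  ##. -> .   bit 6 = 0  t=0,i=10
  #.# -> .   bit 5 = 0  t=0,i=3
  #.. -> .   bit 4 = 0  t=0,i=0
  .## -> #   bit 3 = 1  t=0,i=7
  .#. -> .   bit 2 = 0  t=0,i=2
  ..# -> .   bit 1 = 0  t=0,i=1
  ... -> #   bit 0 = 1  t=0,i=14
  bits 00001001 = 9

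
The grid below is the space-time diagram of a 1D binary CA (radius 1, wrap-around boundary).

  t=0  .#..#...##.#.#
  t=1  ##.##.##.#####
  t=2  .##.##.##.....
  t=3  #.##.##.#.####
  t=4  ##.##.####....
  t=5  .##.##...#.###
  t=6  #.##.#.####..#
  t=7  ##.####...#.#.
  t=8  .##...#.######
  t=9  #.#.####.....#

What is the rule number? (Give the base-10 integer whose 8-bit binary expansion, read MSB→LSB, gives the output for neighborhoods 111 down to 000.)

  [7] ### => .  t=1,i=0
  [6] ##. => #  t=0,i=9
  [5] #.# => #  t=0,i=0
  [4] #.. => .  t=0,i=2
  [3] .## => .  t=0,i=8
  [2] .#. => #  t=0,i=1
  [1] ..# => #  t=0,i=3
  [0] ... => #  t=0,i=6
  bits 01100111 = 103

103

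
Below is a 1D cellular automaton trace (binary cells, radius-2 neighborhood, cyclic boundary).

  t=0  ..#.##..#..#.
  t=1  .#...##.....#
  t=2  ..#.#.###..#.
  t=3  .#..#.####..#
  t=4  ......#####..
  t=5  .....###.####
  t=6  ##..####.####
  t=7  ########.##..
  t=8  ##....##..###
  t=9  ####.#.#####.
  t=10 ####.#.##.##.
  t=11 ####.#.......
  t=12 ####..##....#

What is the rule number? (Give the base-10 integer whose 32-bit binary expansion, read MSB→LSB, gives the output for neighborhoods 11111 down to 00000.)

  nb #####: next=.  (t=4,i=8, bit31=0)
  nb ####.: next=#  (t=3,i=8, bit30=1)
  nb ###.#: next=#  (t=5,i=7, bit29=1)
  nb ###..: next=#  (t=2,i=8, bit28=1)
  nb ##.##: next=.  (t=5,i=8, bit27=0)
  nb ##.#.: next=.  (t=9,i=4, bit26=0)
  nb ##..#: next=#  (t=0,i=6, bit25=1)
  nb ##...: next=#  (t=1,i=7, bit24=1)
  nb #.###: next=#  (t=2,i=6, bit23=1)
  nb #.##.: next=.  (t=0,i=4, bit22=0)
  nb #.#.#: next=#  (t=2,i=4, bit21=1)
  nb #.#..: next=.  (t=1,i=1, bit20=0)
  nb #..##: next=#  (t=6,i=3, bit19=1)
  nb #..#.: next=.  (t=0,i=7, bit18=0)
  nb #...#: next=.  (t=0,i=0, bit17=0)
  nb #....: next=#  (t=1,i=8, bit16=1)
  nb .####: next=#  (t=3,i=7, bit15=1)
  nb .###.: next=#  (t=2,i=7, bit14=1)
  nb .##.#: next=.  (t=10,i=8, bit13=0)
  nb .##..: next=#  (t=0,i=5, bit12=1)
  nb .#.##: next=.  (t=0,i=3, bit11=0)
  nb .#.#.: next=.  (t=1,i=0, bit10=0)
  nb .#..#: next=.  (t=0,i=9, bit9=0)
  nb .#...: next=#  (t=0,i=12, bit8=1)
  nb ..###: next=#  (t=4,i=6, bit7=1)
  nb ..##.: next=.  (t=1,i=5, bit6=0)
  nb ..#.#: next=.  (t=0,i=2, bit5=0)
  nb ..#..: next=.  (t=0,i=8, bit4=0)
  nb ...##: next=#  (t=1,i=4, bit3=1)
  nb ...#.: next=#  (t=0,i=1, bit2=1)
  nb ....#: next=.  (t=1,i=10, bit1=0)
  nb .....: next=.  (t=1,i=9, bit0=0)
  bits 01110011101010011101000110001100 = 1940509068

1940509068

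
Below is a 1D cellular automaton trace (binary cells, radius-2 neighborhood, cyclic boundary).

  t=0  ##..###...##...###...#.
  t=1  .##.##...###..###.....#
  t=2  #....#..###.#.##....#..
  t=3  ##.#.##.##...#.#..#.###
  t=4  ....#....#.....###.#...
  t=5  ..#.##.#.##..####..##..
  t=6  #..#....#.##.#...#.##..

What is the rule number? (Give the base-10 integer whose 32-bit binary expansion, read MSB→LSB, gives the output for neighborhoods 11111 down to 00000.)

  [31] ##### => .  t=3,i=22
  [30] ####. => .  t=3,i=0
  [29] ###.# => .  t=2,i=10
  [28] ###.. => .  t=0,i=6
  [27] ##.## => .  t=1,i=3
  [26] ##.#. => .  t=2,i=11
  [25] ##..# => #  t=0,i=2
  [24] ##... => .  t=0,i=7
  [23] #.### => .  t=3,i=20
  [22] #.##. => .  t=0,i=0
  [21] #.#.# => .  t=2,i=12
  [20] #.#.. => #  t=3,i=15
  [19] #..## => .  t=0,i=3
  [18] #..#. => #  t=2,i=22
  [17] #...# => .  t=0,i=8
  [16] #.... => .  t=1,i=18
  [15] .#### => .  t=3,i=21
  [14] .###. => #  t=0,i=5
  [13] .##.# => .  t=1,i=2
  [12] .##.. => #  t=0,i=1
  [11] .#.## => #  t=0,i=22
  [10] .#.#. => .  t=3,i=14
  [9] .#..# => #  t=2,i=6
  [8] .#... => #  t=2,i=1
  [7] ..### => #  t=0,i=4
  [6] ..##. => #  t=0,i=10
  [5] ..#.# => .  t=0,i=21
  [4] ..#.. => #  t=2,i=0
  [3] ...## => #  t=0,i=9
  [2] ...#. => .  t=0,i=20
  [1] ....# => #  t=1,i=20
  [0] ..... => .  t=1,i=19
  bits 00000010000101000101101111011010 = 34888666

34888666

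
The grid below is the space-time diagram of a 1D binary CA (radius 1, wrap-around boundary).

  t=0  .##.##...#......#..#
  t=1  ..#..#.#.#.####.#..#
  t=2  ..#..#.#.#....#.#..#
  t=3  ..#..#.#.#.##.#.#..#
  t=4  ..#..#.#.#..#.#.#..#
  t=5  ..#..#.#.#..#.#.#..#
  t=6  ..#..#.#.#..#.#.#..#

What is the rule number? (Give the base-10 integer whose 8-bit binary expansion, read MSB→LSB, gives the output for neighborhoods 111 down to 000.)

69

  [7] ### => .  t=1,i=12
  [6] ##. => #  t=0,i=2
  [5] #.# => .  t=0,i=0
  [4] #.. => .  t=0,i=6
  [3] .## => .  t=0,i=1
  [2] .#. => #  t=0,i=9
  [1] ..# => .  t=0,i=8
  [0] ... => #  t=0,i=7
  bits 01000101 = 69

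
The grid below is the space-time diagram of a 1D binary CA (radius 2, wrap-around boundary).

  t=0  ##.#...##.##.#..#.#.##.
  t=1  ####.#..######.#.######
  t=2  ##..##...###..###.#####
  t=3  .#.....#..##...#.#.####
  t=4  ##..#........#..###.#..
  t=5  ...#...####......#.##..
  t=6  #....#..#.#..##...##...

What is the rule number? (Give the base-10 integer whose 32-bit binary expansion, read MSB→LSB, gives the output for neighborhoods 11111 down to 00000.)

  ##### -> #   bit 31 = 1  t=1,i=0
  ####. -> .   bit 30 = 0  t=1,i=2
  ###.# -> .   bit 29 = 0  t=1,i=3
  ###.. -> #   bit 28 = 1  t=2,i=1
  ##.## -> #   bit 27 = 1  t=0,i=9
  ##.#. -> #   bit 26 = 1  t=0,i=2
  ##..# -> .   bit 25 = 0  t=2,i=2
  ##... -> .   bit 24 = 0  t=2,i=6
  #.### -> .   bit 23 = 0  t=1,i=17
  #.##. -> #   bit 22 = 1  t=0,i=0
  #.#.# -> #   bit 21 = 1  t=0,i=18
  #.#.. -> #   bit 20 = 1  t=0,i=3
  #..## -> .   bit 19 = 0  t=1,i=7
  #..#. -> #   bit 18 = 1  t=0,i=15
  #...# -> #   bit 17 = 1  t=0,i=5
  #.... -> .   bit 16 = 0  t=3,i=3
  .#### -> #   bit 15 = 1  t=1,i=9
  .###. -> #   bit 14 = 1  t=2,i=10
  .##.# -> #   bit 13 = 1  t=0,i=1
  .##.. -> .   bit 12 = 0  t=2,i=5
  .#.## -> #   bit 11 = 1  t=0,i=19
  .#.#. -> #   bit 10 = 1  t=0,i=17
  .#..# -> .   bit 9 = 0  t=0,i=14
  .#... -> .   bit 8 = 0  t=0,i=4
  ..### -> .   bit 7 = 0  t=1,i=8
  ..##. -> .   bit 6 = 0  t=0,i=7
  ..#.# -> .   bit 5 = 0  t=0,i=16
  ..#.. -> .   bit 4 = 0  t=3,i=7
  ...## -> .   bit 3 = 0  t=0,i=6
  ...#. -> .   bit 2 = 0  t=3,i=6
  ....# -> .   bit 1 = 0  t=3,i=5
  ..... -> #   bit 0 = 1  t=3,i=4
  bits 10011100011101101110110000000001 = 2625039361

2625039361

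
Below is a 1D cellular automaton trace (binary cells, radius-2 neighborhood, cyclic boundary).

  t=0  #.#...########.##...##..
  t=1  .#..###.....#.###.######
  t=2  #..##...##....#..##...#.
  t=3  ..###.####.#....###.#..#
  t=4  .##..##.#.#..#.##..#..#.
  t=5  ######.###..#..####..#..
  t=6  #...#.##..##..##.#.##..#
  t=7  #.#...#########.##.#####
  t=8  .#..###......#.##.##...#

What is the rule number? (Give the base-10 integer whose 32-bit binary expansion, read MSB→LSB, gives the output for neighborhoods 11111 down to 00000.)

  #####|.  b31=0 t=0,i=8
  ####.|#  b30=1 t=0,i=12
  ###.#|.  b29=0 t=0,i=13
  ###..|.  b28=0 t=1,i=6
  ##.##|#  b27=1 t=0,i=14
  ##.#.|#  b26=1 t=1,i=0
  ##..#|#  b25=1 t=0,i=22
  ##...|.  b24=0 t=0,i=17
  #.###|#  b23=1 t=1,i=14
  #.##.|#  b22=1 t=0,i=15
  #.#.#|#  b21=1 t=4,i=8
  #.#..|.  b20=0 t=0,i=2
  #..##|#  b19=1 t=1,i=3
  #..#.|#  b18=1 t=0,i=23
  #...#|#  b17=1 t=0,i=4
  #....|#  b16=1 t=1,i=8
  .####|.  b15=0 t=0,i=7
  .###.|.  b14=0 t=1,i=5
  .##.#|.  b13=0 t=4,i=6
  .##..|#  b12=1 t=0,i=16
  .#.##|.  b11=0 t=1,i=13
  .#.#.|#  b10=1 t=0,i=1
  .#..#|.  b9=0 t=1,i=2
  .#...|.  b8=0 t=0,i=3
  ..###|#  b7=1 t=0,i=6
  ..##.|#  b6=1 t=0,i=20
  ..#.#|.  b5=0 t=0,i=0
  ..#..|.  b4=0 t=2,i=14
  ...##|#  b3=1 t=0,i=5
  ...#.|.  b2=0 t=1,i=11
  ....#|.  b1=0 t=1,i=10
  .....|#  b0=1 t=1,i=9
  bits 01001110111011110001010011001001 = 1324291273

1324291273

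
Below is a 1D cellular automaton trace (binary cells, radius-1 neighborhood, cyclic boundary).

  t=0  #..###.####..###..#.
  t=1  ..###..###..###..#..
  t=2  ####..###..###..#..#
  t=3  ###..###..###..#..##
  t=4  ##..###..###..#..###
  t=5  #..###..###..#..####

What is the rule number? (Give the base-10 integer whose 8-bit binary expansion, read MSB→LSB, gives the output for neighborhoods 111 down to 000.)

  nb ###: next=#  (t=0,i=4, bit7=1)
  nb ##.: next=.  (t=0,i=5, bit6=0)
  nb #.#: next=.  (t=0,i=6, bit5=0)
  nb #..: next=.  (t=0,i=1, bit4=0)
  nb .##: next=#  (t=0,i=3, bit3=1)
  nb .#.: next=.  (t=0,i=0, bit2=0)
  nb ..#: next=#  (t=0,i=2, bit1=1)
  nb ...: next=#  (t=1,i=0, bit0=1)
  bits 10001011 = 139

139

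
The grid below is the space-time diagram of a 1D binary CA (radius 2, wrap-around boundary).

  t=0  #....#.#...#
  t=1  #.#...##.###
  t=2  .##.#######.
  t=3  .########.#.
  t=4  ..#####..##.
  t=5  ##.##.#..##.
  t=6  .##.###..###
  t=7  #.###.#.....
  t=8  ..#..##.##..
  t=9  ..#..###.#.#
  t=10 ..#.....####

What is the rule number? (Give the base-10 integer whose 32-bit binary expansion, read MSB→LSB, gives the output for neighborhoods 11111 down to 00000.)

  ##### -> #   bit 31 = 1  t=2,i=6
  ####. -> .   bit 30 = 0  t=1,i=11
  ###.# -> .   bit 29 = 0  t=1,i=0
  ###.. -> #   bit 28 = 1  t=2,i=10
  ##.## -> #   bit 27 = 1  t=1,i=8
  ##.#. -> #   bit 26 = 1  t=1,i=1
  ##..# -> .   bit 25 = 0  t=2,i=11
  ##... -> .   bit 24 = 0  t=0,i=1
  #.### -> #   bit 23 = 1  t=1,i=9
  #.##. -> .   bit 22 = 0  t=5,i=0
  #.#.# -> #   bit 21 = 1  t=9,i=9
  #.#.. -> #   bit 20 = 1  t=0,i=7
  #..## -> .   bit 19 = 0  t=2,i=0
  #..#. -> .   bit 18 = 0  t=9,i=1
  #...# -> #   bit 17 = 1  t=0,i=9
  #.... -> #   bit 16 = 1  t=0,i=2
  .#### -> #   bit 15 = 1  t=1,i=10
  .###. -> .   bit 14 = 0  t=6,i=5
  .##.# -> #   bit 13 = 1  t=1,i=7
  .##.. -> #   bit 12 = 1  t=0,i=0
  .#.## -> .   bit 11 = 0  t=7,i=1
  .#.#. -> #   bit 10 = 1  t=0,i=6
  .#..# -> .   bit 9 = 0  t=3,i=11
  .#... -> .   bit 8 = 0  t=0,i=8
  ..### -> .   bit 7 = 0  t=3,i=1
  ..##. -> #   bit 6 = 1  t=0,i=11
  ..#.# -> .   bit 5 = 0  t=0,i=5
  ..#.. -> #   bit 4 = 1  t=8,i=2
  ...## -> #   bit 3 = 1  t=0,i=10
  ...#. -> .   bit 2 = 0  t=0,i=4
  ....# -> .   bit 1 = 0  t=0,i=3
  ..... -> #   bit 0 = 1  t=7,i=9
  bits 10011100101100111011010001011001 = 2629022809

2629022809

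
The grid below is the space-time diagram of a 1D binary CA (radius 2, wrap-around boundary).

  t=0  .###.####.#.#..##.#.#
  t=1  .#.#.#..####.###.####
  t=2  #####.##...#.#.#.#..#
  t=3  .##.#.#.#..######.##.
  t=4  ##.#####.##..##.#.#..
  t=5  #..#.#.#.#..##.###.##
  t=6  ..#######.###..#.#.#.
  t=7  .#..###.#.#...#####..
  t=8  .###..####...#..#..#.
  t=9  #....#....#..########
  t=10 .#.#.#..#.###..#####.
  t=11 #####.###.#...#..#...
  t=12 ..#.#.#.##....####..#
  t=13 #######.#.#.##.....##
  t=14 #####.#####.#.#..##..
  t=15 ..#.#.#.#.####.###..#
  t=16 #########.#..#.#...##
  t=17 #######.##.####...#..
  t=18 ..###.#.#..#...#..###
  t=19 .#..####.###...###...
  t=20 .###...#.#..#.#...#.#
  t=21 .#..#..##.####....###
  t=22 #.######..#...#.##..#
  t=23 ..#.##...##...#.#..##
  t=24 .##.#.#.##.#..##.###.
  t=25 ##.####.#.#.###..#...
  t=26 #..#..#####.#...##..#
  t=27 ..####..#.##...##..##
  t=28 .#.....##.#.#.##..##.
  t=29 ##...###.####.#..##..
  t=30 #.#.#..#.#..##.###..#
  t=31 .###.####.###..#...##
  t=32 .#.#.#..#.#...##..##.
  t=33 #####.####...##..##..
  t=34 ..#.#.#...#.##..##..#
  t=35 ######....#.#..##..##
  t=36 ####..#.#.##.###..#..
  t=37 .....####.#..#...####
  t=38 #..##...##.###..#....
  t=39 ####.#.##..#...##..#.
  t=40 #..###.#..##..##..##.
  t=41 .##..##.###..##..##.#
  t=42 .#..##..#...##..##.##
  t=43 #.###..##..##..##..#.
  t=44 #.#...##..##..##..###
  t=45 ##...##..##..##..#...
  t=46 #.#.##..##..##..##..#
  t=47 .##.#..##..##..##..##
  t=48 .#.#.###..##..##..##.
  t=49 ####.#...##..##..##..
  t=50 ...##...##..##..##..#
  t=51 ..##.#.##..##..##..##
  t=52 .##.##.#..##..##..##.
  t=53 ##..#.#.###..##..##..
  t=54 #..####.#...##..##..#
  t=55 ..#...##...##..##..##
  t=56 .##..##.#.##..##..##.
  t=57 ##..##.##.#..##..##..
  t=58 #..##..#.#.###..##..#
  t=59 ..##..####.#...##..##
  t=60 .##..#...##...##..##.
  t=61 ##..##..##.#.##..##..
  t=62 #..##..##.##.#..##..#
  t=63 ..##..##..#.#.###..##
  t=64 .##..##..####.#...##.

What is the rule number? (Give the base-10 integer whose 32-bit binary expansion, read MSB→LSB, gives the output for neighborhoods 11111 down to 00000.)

  nb #####: next=#  (t=2,i=1, bit31=1)
  nb ####.: next=.  (t=0,i=7, bit30=0)
  nb ###.#: next=#  (t=0,i=3, bit29=1)
  nb ###..: next=.  (t=5,i=0, bit28=0)
  nb ##.##: next=.  (t=0,i=4, bit27=0)
  nb ##.#.: next=#  (t=0,i=9, bit26=1)
  nb ##..#: next=.  (t=3,i=20, bit25=0)
  nb ##...: next=#  (t=2,i=8, bit24=1)
  nb #.###: next=#  (t=0,i=1, bit23=1)
  nb #.##.: next=#  (t=2,i=6, bit22=1)
  nb #.#.#: next=#  (t=0,i=10, bit21=1)
  nb #.#..: next=.  (t=0,i=12, bit20=0)
  nb #..##: next=#  (t=0,i=14, bit19=1)
  nb #..#.: next=#  (t=5,i=2, bit18=1)
  nb #...#: next=.  (t=2,i=9, bit17=0)
  nb #....: next=.  (t=9,i=2, bit16=0)
  nb .####: next=.  (t=0,i=6, bit15=0)
  nb .###.: next=.  (t=0,i=2, bit14=0)
  nb .##.#: next=.  (t=0,i=16, bit13=0)
  nb .##..: next=.  (t=2,i=7, bit12=0)
  nb .#.##: next=.  (t=0,i=0, bit11=0)
  nb .#.#.: next=#  (t=0,i=11, bit10=1)
  nb .#..#: next=#  (t=0,i=13, bit9=1)
  nb .#...: next=.  (t=6,i=20, bit8=0)
  nb ..###: next=.  (t=1,i=8, bit7=0)
  nb ..##.: next=#  (t=0,i=15, bit6=1)
  nb ..#.#: next=#  (t=2,i=11, bit5=1)
  nb ..#..: next=#  (t=7,i=1, bit4=1)
  nb ...##: next=#  (t=6,i=1, bit3=1)
  nb ...#.: next=.  (t=2,i=10, bit2=0)
  nb ....#: next=#  (t=9,i=3, bit1=1)
  nb .....: next=.  (t=13,i=16, bit0=0)
  bits 10100101111011000000011001111010 = 2783708794

2783708794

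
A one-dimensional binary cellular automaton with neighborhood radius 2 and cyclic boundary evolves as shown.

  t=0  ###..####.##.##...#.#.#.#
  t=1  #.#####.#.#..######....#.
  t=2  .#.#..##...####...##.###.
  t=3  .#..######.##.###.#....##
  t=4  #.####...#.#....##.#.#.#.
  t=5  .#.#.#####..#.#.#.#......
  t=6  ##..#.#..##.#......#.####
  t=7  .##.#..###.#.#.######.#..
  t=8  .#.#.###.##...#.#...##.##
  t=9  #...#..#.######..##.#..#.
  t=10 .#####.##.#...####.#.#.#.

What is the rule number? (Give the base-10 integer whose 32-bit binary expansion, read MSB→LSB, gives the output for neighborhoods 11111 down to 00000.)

927636471

  nb #####: next=.  (t=1,i=4, bit31=0)
  nb ####.: next=.  (t=0,i=1, bit30=0)
  nb ###.#: next=#  (t=0,i=8, bit29=1)
  nb ###..: next=#  (t=0,i=2, bit28=1)
  nb ##.##: next=.  (t=0,i=9, bit27=0)
  nb ##.#.: next=#  (t=1,i=7, bit26=1)
  nb ##..#: next=#  (t=0,i=3, bit25=1)
  nb ##...: next=#  (t=0,i=15, bit24=1)
  nb #.###: next=.  (t=0,i=24, bit23=0)
  nb #.##.: next=#  (t=0,i=10, bit22=1)
  nb #.#.#: next=.  (t=0,i=20, bit21=0)
  nb #.#..: next=.  (t=1,i=10, bit20=0)
  nb #..##: next=#  (t=0,i=4, bit19=1)
  nb #..#.: next=.  (t=2,i=0, bit18=0)
  nb #...#: next=#  (t=0,i=16, bit17=1)
  nb #....: next=.  (t=1,i=20, bit16=0)
  nb .####: next=#  (t=0,i=0, bit15=1)
  nb .###.: next=.  (t=2,i=22, bit14=0)
  nb .##.#: next=.  (t=0,i=11, bit13=0)
  nb .##..: next=#  (t=0,i=14, bit12=1)
  nb .#.##: next=#  (t=0,i=23, bit11=1)
  nb .#.#.: next=.  (t=0,i=19, bit10=0)
  nb .#..#: next=#  (t=1,i=11, bit9=1)
  nb .#...: next=#  (t=3,i=19, bit8=1)
  nb ..###: next=#  (t=0,i=5, bit7=1)
  nb ..##.: next=#  (t=2,i=6, bit6=1)
  nb ..#.#: next=#  (t=0,i=18, bit5=1)
  nb ..#..: next=#  (t=9,i=4, bit4=1)
  nb ...##: next=.  (t=2,i=10, bit3=0)
  nb ...#.: next=#  (t=0,i=17, bit2=1)
  nb ....#: next=#  (t=1,i=21, bit1=1)
  nb .....: next=#  (t=5,i=21, bit0=1)
  bits 00110111010010101001101111110111 = 927636471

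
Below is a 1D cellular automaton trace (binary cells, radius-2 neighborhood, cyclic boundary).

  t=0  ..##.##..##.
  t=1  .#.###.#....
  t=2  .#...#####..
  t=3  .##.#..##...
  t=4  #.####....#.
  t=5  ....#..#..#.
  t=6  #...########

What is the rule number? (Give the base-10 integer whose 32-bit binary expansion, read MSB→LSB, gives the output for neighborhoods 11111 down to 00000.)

3998556984

  ##### -> #   bit 31 = 1  t=2,i=7
  ####. -> #   bit 30 = 1  t=2,i=8
  ###.# -> #   bit 29 = 1  t=1,i=5
  ###.. -> .   bit 28 = 0  t=2,i=9
  ##.## -> #   bit 27 = 1  t=0,i=4
  ##.#. -> #   bit 26 = 1  t=1,i=6
  ##..# -> #   bit 25 = 1  t=0,i=7
  ##... -> .   bit 24 = 0  t=0,i=11
  #.### -> .   bit 23 = 0  t=1,i=3
  #.##. -> #   bit 22 = 1  t=0,i=5
  #.#.# -> .   bit 21 = 0  t=4,i=0
  #.#.. -> #   bit 20 = 1  t=1,i=7
  #..## -> .   bit 19 = 0  t=0,i=8
  #..#. -> #   bit 18 = 1  t=5,i=6
  #...# -> .   bit 17 = 0  t=0,i=0
  #.... -> #   bit 16 = 1  t=1,i=9
  .#### -> .   bit 15 = 0  t=2,i=6
  .###. -> .   bit 14 = 0  t=1,i=4
  .##.# -> #   bit 13 = 1  t=0,i=3
  .##.. -> .   bit 12 = 0  t=0,i=6
  .#.## -> .   bit 11 = 0  t=1,i=2
  .#.#. -> .   bit 10 = 0  t=4,i=11
  .#..# -> #   bit 9 = 1  t=3,i=5
  .#... -> #   bit 8 = 1  t=1,i=8
  ..### -> .   bit 7 = 0  t=2,i=5
  ..##. -> .   bit 6 = 0  t=0,i=2
  ..#.# -> #   bit 5 = 1  t=1,i=1
  ..#.. -> #   bit 4 = 1  t=2,i=1
  ...## -> #   bit 3 = 1  t=0,i=1
  ...#. -> .   bit 2 = 0  t=1,i=0
  ....# -> .   bit 1 = 0  t=1,i=11
  ..... -> .   bit 0 = 0  t=1,i=10
  bits 11101110010101010010001100111000 = 3998556984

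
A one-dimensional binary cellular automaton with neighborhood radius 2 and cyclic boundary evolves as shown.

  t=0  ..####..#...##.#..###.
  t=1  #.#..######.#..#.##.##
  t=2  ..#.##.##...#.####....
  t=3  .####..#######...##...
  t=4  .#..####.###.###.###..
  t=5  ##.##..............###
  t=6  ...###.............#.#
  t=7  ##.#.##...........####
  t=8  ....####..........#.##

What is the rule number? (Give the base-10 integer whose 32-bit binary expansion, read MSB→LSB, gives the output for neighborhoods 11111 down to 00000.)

2472418804

  nb #####: next=#  (t=1,i=7, bit31=1)
  nb ####.: next=.  (t=0,i=4, bit30=0)
  nb ###.#: next=.  (t=1,i=0, bit29=0)
  nb ###..: next=#  (t=0,i=5, bit28=1)
  nb ##.##: next=.  (t=1,i=19, bit27=0)
  nb ##.#.: next=.  (t=0,i=14, bit26=0)
  nb ##..#: next=#  (t=0,i=6, bit25=1)
  nb ##...: next=#  (t=0,i=21, bit24=1)
  nb #.###: next=.  (t=1,i=20, bit23=0)
  nb #.##.: next=#  (t=1,i=17, bit22=1)
  nb #.#.#: next=.  (t=7,i=3, bit21=0)
  nb #.#..: next=#  (t=0,i=15, bit20=1)
  nb #..##: next=#  (t=0,i=17, bit19=1)
  nb #..#.: next=#  (t=0,i=7, bit18=1)
  nb #...#: next=#  (t=0,i=0, bit17=1)
  nb #....: next=.  (t=2,i=19, bit16=0)
  nb .####: next=.  (t=0,i=3, bit15=0)
  nb .###.: next=.  (t=0,i=19, bit14=0)
  nb .##.#: next=.  (t=0,i=13, bit13=0)
  nb .##..: next=#  (t=2,i=8, bit12=1)
  nb .#.##: next=#  (t=1,i=16, bit11=1)
  nb .#.#.: next=#  (t=6,i=20, bit10=1)
  nb .#..#: next=.  (t=0,i=16, bit9=0)
  nb .#...: next=#  (t=0,i=9, bit8=1)
  nb ..###: next=#  (t=0,i=2, bit7=1)
  nb ..##.: next=#  (t=0,i=12, bit6=1)
  nb ..#.#: next=#  (t=1,i=15, bit5=1)
  nb ..#..: next=#  (t=0,i=8, bit4=1)
  nb ...##: next=.  (t=0,i=1, bit3=0)
  nb ...#.: next=#  (t=2,i=1, bit2=1)
  nb ....#: next=.  (t=2,i=0, bit1=0)
  nb .....: next=.  (t=2,i=20, bit0=0)
  bits 10010011010111100001110111110100 = 2472418804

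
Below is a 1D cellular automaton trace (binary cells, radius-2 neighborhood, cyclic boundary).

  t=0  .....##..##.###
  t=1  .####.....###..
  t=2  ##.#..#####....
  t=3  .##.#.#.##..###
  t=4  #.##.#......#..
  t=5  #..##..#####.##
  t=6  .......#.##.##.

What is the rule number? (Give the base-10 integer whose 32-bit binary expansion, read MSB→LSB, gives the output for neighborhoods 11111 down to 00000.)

  [31] ##### => #  t=2,i=8
  [30] ####. => #  t=1,i=3
  [29] ###.# => .  t=3,i=14
  [28] ###.. => .  t=0,i=14
  [27] ##.## => #  t=0,i=11
  [26] ##.#. => #  t=2,i=2
  [25] ##..# => .  t=0,i=7
  [24] ##... => .  t=0,i=0
  [23] #.### => #  t=0,i=12
  [22] #.##. => .  t=3,i=1
  [21] #.#.# => .  t=3,i=4
  [20] #.#.. => .  t=2,i=3
  [19] #..## => .  t=0,i=8
  [18] #..#. => #  t=4,i=14
  [17] #...# => .  t=1,i=14
  [16] #.... => #  t=0,i=1
  [15] .#### => .  t=1,i=2
  [14] .###. => .  t=0,i=13
  [13] .##.# => #  t=0,i=10
  [12] .##.. => .  t=0,i=6
  [11] .#.## => .  t=3,i=7
  [10] .#.#. => #  t=3,i=5
  [9] .#..# => #  t=2,i=4
  [8] .#... => .  t=4,i=6
  [7] ..### => #  t=1,i=1
  [6] ..##. => .  t=0,i=5
  [5] ..#.# => #  t=4,i=0
  [4] ..#.. => .  t=4,i=12
  [3] ...## => #  t=0,i=4
  [2] ...#. => #  t=4,i=11
  [1] ....# => #  t=0,i=3
  [0] ..... => #  t=0,i=2
  bits 11001100100001010010011010101111 = 3431278255

3431278255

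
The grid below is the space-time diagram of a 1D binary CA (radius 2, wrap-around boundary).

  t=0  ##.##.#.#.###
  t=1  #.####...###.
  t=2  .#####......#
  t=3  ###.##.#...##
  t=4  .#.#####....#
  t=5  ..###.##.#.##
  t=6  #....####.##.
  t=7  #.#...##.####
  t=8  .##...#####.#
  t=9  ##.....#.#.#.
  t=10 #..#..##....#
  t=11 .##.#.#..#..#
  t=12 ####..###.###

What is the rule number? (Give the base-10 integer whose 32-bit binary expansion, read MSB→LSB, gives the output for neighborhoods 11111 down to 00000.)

  [31] ##### => .  t=0,i=12
  [30] ####. => #  t=0,i=0
  [29] ###.# => .  t=0,i=1
  [28] ###.. => #  t=1,i=5
  [27] ##.## => #  t=0,i=2
  [26] ##.#. => #  t=0,i=5
  [25] ##..# => #  t=5,i=0
  [24] ##... => .  t=1,i=6
  [23] #.### => #  t=0,i=10
  [22] #.##. => #  t=0,i=3
  [21] #.#.# => .  t=0,i=6
  [20] #.#.. => #  t=3,i=7
  [19] #..## => .  t=5,i=1
  [18] #..#. => #  t=10,i=2
  [17] #...# => .  t=1,i=7
  [16] #.... => #  t=2,i=7
  [15] .#### => #  t=0,i=11
  [14] .###. => .  t=1,i=10
  [13] .##.# => #  t=0,i=4
  [12] .##.. => .  t=5,i=12
  [11] .#.## => #  t=0,i=9
  [10] .#.#. => .  t=0,i=7
  [9] .#..# => #  t=10,i=4
  [8] .#... => .  t=3,i=8
  [7] ..### => .  t=1,i=9
  [6] ..##. => #  t=7,i=6
  [5] ..#.# => #  t=2,i=12
  [4] ..#.. => .  t=10,i=3
  [3] ...## => .  t=1,i=8
  [2] ...#. => #  t=2,i=11
  [1] ....# => .  t=2,i=10
  [0] ..... => .  t=2,i=8
  bits 01011110110101011010101001100100 = 1591061092

1591061092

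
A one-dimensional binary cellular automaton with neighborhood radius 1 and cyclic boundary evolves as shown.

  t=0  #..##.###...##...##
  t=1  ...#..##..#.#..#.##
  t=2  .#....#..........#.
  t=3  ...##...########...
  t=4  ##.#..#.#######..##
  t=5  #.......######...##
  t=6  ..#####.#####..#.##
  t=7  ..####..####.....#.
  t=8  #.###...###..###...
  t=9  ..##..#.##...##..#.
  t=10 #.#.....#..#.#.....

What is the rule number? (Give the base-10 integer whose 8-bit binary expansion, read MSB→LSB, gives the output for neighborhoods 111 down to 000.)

137

  [7] ### => #  t=0,i=7
  [6] ##. => .  t=0,i=0
  [5] #.# => .  t=0,i=5
  [4] #.. => .  t=0,i=1
  [3] .## => #  t=0,i=3
  [2] .#. => .  t=1,i=3
  [1] ..# => .  t=0,i=2
  [0] ... => #  t=0,i=10
  bits 10001001 = 137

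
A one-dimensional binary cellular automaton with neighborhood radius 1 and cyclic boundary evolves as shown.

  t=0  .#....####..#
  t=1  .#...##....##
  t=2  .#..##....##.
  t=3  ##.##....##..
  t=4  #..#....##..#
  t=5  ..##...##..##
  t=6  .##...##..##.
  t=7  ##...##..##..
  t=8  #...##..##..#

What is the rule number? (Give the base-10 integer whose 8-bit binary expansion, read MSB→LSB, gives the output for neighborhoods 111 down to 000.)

14

  ### -> .   bit 7 = 0  t=0,i=7
  ##. -> .   bit 6 = 0  t=0,i=9
  #.# -> .   bit 5 = 0  t=0,i=0
  #.. -> .   bit 4 = 0  t=0,i=2
  .## -> #   bit 3 = 1  t=0,i=6
  .#. -> #   bit 2 = 1  t=0,i=1
  ..# -> #   bit 1 = 1  t=0,i=5
  ... -> .   bit 0 = 0  t=0,i=3
  bits 00001110 = 14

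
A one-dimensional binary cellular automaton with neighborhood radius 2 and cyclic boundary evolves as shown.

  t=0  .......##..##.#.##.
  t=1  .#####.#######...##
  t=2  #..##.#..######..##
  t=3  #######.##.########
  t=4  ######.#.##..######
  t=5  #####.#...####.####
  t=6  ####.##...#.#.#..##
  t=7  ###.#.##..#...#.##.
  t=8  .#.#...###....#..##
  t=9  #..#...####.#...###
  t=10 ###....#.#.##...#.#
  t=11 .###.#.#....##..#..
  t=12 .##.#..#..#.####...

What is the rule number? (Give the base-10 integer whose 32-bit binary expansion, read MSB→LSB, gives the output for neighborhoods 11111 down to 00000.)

3743183075

  #####|#  b31=1 t=1,i=3
  ####.|#  b30=1 t=1,i=4
  ###.#|.  b29=0 t=1,i=5
  ###..|#  b28=1 t=1,i=13
  ##.##|#  b27=1 t=1,i=0
  ##.#.|#  b26=1 t=0,i=13
  ##..#|#  b25=1 t=0,i=9
  ##...|#  b24=1 t=0,i=18
  #.###|.  b23=0 t=1,i=1
  #.##.|.  b22=0 t=0,i=16
  #.#.#|.  b21=0 t=0,i=14
  #.#..|#  b20=1 t=2,i=6
  #..##|#  b19=1 t=0,i=10
  #..#.|#  b18=1 t=7,i=9
  #...#|.  b17=0 t=1,i=15
  #....|.  b16=0 t=0,i=0
  .####|.  b15=0 t=1,i=2
  .###.|#  b14=1 t=2,i=18
  .##.#|#  b13=1 t=0,i=12
  .##..|#  b12=1 t=0,i=8
  .#.##|.  b11=0 t=0,i=15
  .#.#.|.  b10=0 t=6,i=11
  .#..#|.  b9=0 t=2,i=7
  .#...|.  b8=0 t=5,i=7
  ..###|#  b7=1 t=2,i=9
  ..##.|#  b6=1 t=0,i=7
  ..#.#|#  b5=1 t=6,i=10
  ..#..|.  b4=0 t=7,i=10
  ...##|.  b3=0 t=0,i=6
  ...#.|.  b2=0 t=6,i=9
  ....#|#  b1=1 t=0,i=5
  .....|#  b0=1 t=0,i=1
  bits 11011111000111000111000011100011 = 3743183075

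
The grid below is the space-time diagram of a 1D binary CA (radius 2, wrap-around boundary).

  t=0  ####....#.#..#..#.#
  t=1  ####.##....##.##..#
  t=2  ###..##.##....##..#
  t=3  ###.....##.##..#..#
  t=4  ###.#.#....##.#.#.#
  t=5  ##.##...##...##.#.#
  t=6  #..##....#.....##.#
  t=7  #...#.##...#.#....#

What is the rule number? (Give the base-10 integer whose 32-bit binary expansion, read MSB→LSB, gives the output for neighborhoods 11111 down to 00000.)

  ##### -> #   bit 31 = 1  t=0,i=1
  ####. -> #   bit 30 = 1  t=0,i=2
  ###.# -> .   bit 29 = 0  t=1,i=3
  ###.. -> #   bit 28 = 1  t=0,i=3
  ##.## -> .   bit 27 = 0  t=1,i=4
  ##.#. -> #   bit 26 = 1  t=4,i=3
  ##..# -> .   bit 25 = 0  t=1,i=16
  ##... -> .   bit 24 = 0  t=0,i=4
  #.### -> #   bit 23 = 1  t=0,i=18
  #.##. -> #   bit 22 = 1  t=1,i=5
  #.#.# -> #   bit 21 = 1  t=4,i=4
  #.#.. -> .   bit 20 = 0  t=0,i=10
  #..## -> .   bit 19 = 0  t=1,i=17
  #..#. -> #   bit 18 = 1  t=0,i=12
  #...# -> .   bit 17 = 0  t=5,i=6
  #.... -> #   bit 16 = 1  t=0,i=5
  .#### -> #   bit 15 = 1  t=0,i=0
  .###. -> #   bit 14 = 1  t=5,i=0
  .##.# -> .   bit 13 = 0  t=1,i=12
  .##.. -> #   bit 12 = 1  t=1,i=6
  .#.## -> .   bit 11 = 0  t=0,i=17
  .#.#. -> .   bit 10 = 0  t=0,i=9
  .#..# -> #   bit 9 = 1  t=0,i=11
  .#... -> .   bit 8 = 0  t=4,i=7
  ..### -> #   bit 7 = 1  t=1,i=18
  ..##. -> .   bit 6 = 0  t=1,i=11
  ..#.# -> .   bit 5 = 0  t=0,i=8
  ..#.. -> .   bit 4 = 0  t=0,i=13
  ...## -> .   bit 3 = 0  t=1,i=10
  ...#. -> .   bit 2 = 0  t=0,i=7
  ....# -> #   bit 1 = 1  t=0,i=6
  ..... -> .   bit 0 = 0  t=3,i=5
  bits 11010100111001011101001010000010 = 3571831426

3571831426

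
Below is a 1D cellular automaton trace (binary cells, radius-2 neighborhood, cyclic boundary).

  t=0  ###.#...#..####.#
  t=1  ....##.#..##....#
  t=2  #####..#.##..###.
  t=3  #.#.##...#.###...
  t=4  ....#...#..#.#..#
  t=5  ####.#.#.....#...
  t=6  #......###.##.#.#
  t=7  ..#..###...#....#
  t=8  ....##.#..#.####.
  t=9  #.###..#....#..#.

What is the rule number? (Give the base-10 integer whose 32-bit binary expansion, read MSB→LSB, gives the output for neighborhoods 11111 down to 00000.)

2463695310

  nb #####: next=#  (t=2,i=2, bit31=1)
  nb ####.: next=.  (t=0,i=1, bit30=0)
  nb ###.#: next=.  (t=0,i=2, bit29=0)
  nb ###..: next=#  (t=2,i=4, bit28=1)
  nb ##.##: next=.  (t=0,i=15, bit27=0)
  nb ##.#.: next=.  (t=0,i=3, bit26=0)
  nb ##..#: next=#  (t=2,i=5, bit25=1)
  nb ##...: next=.  (t=1,i=12, bit24=0)
  nb #.###: next=#  (t=0,i=16, bit23=1)
  nb #.##.: next=#  (t=2,i=9, bit22=1)
  nb #.#.#: next=.  (t=3,i=2, bit21=0)
  nb #.#..: next=#  (t=0,i=4, bit20=1)
  nb #..##: next=#  (t=0,i=10, bit19=1)
  nb #..#.: next=.  (t=2,i=6, bit18=0)
  nb #...#: next=.  (t=0,i=6, bit17=0)
  nb #....: next=#  (t=1,i=1, bit16=1)
  nb .####: next=.  (t=0,i=0, bit15=0)
  nb .###.: next=.  (t=2,i=14, bit14=0)
  nb .##.#: next=.  (t=1,i=5, bit13=0)
  nb .##..: next=.  (t=1,i=11, bit12=0)
  nb .#.##: next=.  (t=2,i=8, bit11=0)
  nb .#.#.: next=.  (t=3,i=1, bit10=0)
  nb .#..#: next=.  (t=0,i=9, bit9=0)
  nb .#...: next=#  (t=0,i=5, bit8=1)
  nb ..###: next=#  (t=0,i=11, bit7=1)
  nb ..##.: next=#  (t=1,i=4, bit6=1)
  nb ..#.#: next=.  (t=2,i=7, bit5=0)
  nb ..#..: next=.  (t=0,i=8, bit4=0)
  nb ...##: next=#  (t=1,i=3, bit3=1)
  nb ...#.: next=#  (t=0,i=7, bit2=1)
  nb ....#: next=#  (t=1,i=2, bit1=1)
  nb .....: next=.  (t=5,i=10, bit0=0)
  bits 10010010110110010000000111001110 = 2463695310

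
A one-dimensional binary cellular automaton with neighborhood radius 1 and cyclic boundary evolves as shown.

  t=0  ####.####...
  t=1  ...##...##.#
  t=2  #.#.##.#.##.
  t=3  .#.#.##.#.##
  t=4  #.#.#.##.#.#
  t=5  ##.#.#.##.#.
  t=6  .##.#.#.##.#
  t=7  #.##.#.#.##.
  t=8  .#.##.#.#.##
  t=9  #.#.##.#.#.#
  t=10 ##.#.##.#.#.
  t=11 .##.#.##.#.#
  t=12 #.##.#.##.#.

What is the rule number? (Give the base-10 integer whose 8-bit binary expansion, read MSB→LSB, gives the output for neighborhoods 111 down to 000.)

114

  ###|.  b7=0 t=0,i=1
  ##.|#  b6=1 t=0,i=3
  #.#|#  b5=1 t=0,i=4
  #..|#  b4=1 t=0,i=9
  .##|.  b3=0 t=0,i=0
  .#.|.  b2=0 t=1,i=11
  ..#|#  b1=1 t=0,i=11
  ...|.  b0=0 t=0,i=10
  bits 01110010 = 114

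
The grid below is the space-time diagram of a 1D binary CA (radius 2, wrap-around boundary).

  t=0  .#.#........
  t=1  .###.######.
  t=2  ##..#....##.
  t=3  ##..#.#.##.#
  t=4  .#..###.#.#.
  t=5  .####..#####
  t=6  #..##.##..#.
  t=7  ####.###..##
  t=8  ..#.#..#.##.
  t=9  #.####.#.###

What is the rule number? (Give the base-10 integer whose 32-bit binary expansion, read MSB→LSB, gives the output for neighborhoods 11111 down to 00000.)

1568347897

  ##### -> .   bit 31 = 0  t=1,i=7
  ####. -> #   bit 30 = 1  t=1,i=9
  ###.# -> .   bit 29 = 0  t=1,i=3
  ###.. -> #   bit 28 = 1  t=1,i=10
  ##.## -> #   bit 27 = 1  t=1,i=4
  ##.#. -> #   bit 26 = 1  t=4,i=7
  ##..# -> .   bit 25 = 0  t=1,i=11
  ##... -> #   bit 24 = 1  t=8,i=11
  #.### -> .   bit 23 = 0  t=1,i=5
  #.##. -> #   bit 22 = 1  t=2,i=0
  #.#.# -> #   bit 21 = 1  t=3,i=6
  #.#.. -> #   bit 20 = 1  t=0,i=3
  #..## -> #   bit 19 = 1  t=1,i=0
  #..#. -> .   bit 18 = 0  t=2,i=3
  #...# -> #   bit 17 = 1  t=8,i=0
  #.... -> #   bit 16 = 1  t=0,i=5
  .#### -> .   bit 15 = 0  t=1,i=6
  .###. -> .   bit 14 = 0  t=1,i=2
  .##.# -> .   bit 13 = 0  t=2,i=10
  .##.. -> #   bit 12 = 1  t=2,i=1
  .#.## -> .   bit 11 = 0  t=3,i=7
  .#.#. -> #   bit 10 = 1  t=0,i=2
  .#..# -> #   bit 9 = 1  t=4,i=2
  .#... -> .   bit 8 = 0  t=0,i=4
  ..### -> #   bit 7 = 1  t=1,i=1
  ..##. -> #   bit 6 = 1  t=2,i=9
  ..#.# -> #   bit 5 = 1  t=0,i=1
  ..#.. -> #   bit 4 = 1  t=2,i=4
  ...## -> #   bit 3 = 1  t=2,i=8
  ...#. -> .   bit 2 = 0  t=0,i=0
  ....# -> .   bit 1 = 0  t=0,i=11
  ..... -> #   bit 0 = 1  t=0,i=6
  bits 01011101011110110001011011111001 = 1568347897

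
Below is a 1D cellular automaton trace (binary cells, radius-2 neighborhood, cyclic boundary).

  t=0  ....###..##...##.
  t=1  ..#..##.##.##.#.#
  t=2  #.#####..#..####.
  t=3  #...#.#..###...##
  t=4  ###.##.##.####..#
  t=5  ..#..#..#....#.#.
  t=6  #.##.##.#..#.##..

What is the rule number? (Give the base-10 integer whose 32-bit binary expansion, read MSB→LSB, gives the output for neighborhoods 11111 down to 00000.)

3039454834

  #####|#  b31=1 t=2,i=4
  ####.|.  b30=0 t=2,i=5
  ###.#|#  b29=1 t=2,i=15
  ###..|#  b28=1 t=0,i=6
  ##.##|.  b27=0 t=1,i=7
  ##.#.|#  b26=1 t=1,i=13
  ##..#|.  b25=0 t=0,i=7
  ##...|#  b24=1 t=0,i=11
  #.###|.  b23=0 t=2,i=2
  #.##.|.  b22=0 t=1,i=8
  #.#.#|#  b21=1 t=1,i=14
  #.#..|.  b20=0 t=1,i=16
  #..##|#  b19=1 t=0,i=8
  #..#.|.  b18=0 t=1,i=1
  #...#|#  b17=1 t=0,i=12
  #....|.  b16=0 t=0,i=0
  .####|.  b15=0 t=2,i=3
  .###.|#  b14=1 t=0,i=5
  .##.#|#  b13=1 t=1,i=6
  .##..|.  b12=0 t=0,i=10
  .#.##|.  b11=0 t=2,i=1
  .#.#.|#  b10=1 t=1,i=15
  .#..#|#  b9=1 t=1,i=0
  .#...|.  b8=0 t=5,i=9
  ..###|.  b7=0 t=0,i=4
  ..##.|#  b6=1 t=0,i=9
  ..#.#|#  b5=1 t=3,i=4
  ..#..|#  b4=1 t=1,i=2
  ...##|.  b3=0 t=0,i=3
  ...#.|.  b2=0 t=3,i=3
  ....#|#  b1=1 t=0,i=2
  .....|.  b0=0 t=0,i=1
  bits 10110101001010100110011001110010 = 3039454834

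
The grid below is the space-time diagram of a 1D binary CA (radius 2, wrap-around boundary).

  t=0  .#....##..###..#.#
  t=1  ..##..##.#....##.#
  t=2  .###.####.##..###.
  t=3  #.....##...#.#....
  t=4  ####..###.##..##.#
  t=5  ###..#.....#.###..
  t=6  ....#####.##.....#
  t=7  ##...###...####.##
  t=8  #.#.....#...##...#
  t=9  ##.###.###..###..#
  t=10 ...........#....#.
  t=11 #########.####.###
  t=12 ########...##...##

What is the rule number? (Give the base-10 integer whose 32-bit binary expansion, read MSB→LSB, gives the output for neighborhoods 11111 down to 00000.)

  [31] ##### => #  t=4,i=1
  [30] ####. => #  t=2,i=7
  [29] ###.# => .  t=2,i=3
  [28] ###.. => .  t=0,i=12
  [27] ##.## => .  t=2,i=4
  [26] ##.#. => #  t=1,i=8
  [25] ##..# => .  t=0,i=8
  [24] ##... => #  t=3,i=8
  [23] #.### => .  t=2,i=5
  [22] #.##. => .  t=2,i=10
  [21] #.#.# => #  t=0,i=17
  [20] #.#.. => .  t=0,i=1
  [19] #..## => #  t=0,i=9
  [18] #..#. => #  t=0,i=14
  [17] #...# => .  t=3,i=9
  [16] #.... => #  t=0,i=3
  [15] .#### => #  t=2,i=6
  [14] .###. => .  t=0,i=11
  [13] .##.# => #  t=1,i=7
  [12] .##.. => #  t=0,i=7
  [11] .#.## => .  t=5,i=12
  [10] .#.#. => .  t=0,i=0
  [9] .#..# => .  t=1,i=0
  [8] .#... => #  t=0,i=2
  [7] ..### => .  t=0,i=10
  [6] ..##. => #  t=0,i=6
  [5] ..#.# => #  t=0,i=15
  [4] ..#.. => #  t=3,i=0
  [3] ...## => .  t=0,i=5
  [2] ...#. => #  t=3,i=10
  [1] ....# => .  t=0,i=4
  [0] ..... => #  t=3,i=3
  bits 11000101001011011011000101110101 = 3308106101

3308106101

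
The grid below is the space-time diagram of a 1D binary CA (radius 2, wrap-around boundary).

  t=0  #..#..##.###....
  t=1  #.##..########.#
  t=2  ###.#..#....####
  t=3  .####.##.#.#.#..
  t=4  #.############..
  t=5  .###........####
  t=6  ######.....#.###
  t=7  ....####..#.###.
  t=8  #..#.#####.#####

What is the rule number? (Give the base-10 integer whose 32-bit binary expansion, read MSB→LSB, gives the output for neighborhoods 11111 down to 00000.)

2146823260

  #####|.  b31=0 t=1,i=8
  ####.|#  b30=1 t=1,i=12
  ###.#|#  b29=1 t=1,i=13
  ###..|#  b28=1 t=0,i=11
  ##.##|#  b27=1 t=0,i=8
  ##.#.|#  b26=1 t=2,i=3
  ##..#|#  b25=1 t=1,i=4
  ##...|#  b24=1 t=0,i=12
  #.###|#  b23=1 t=0,i=9
  #.##.|#  b22=1 t=1,i=2
  #.#.#|#  b21=1 t=3,i=9
  #.#..|#  b20=1 t=2,i=4
  #..##|.  b19=0 t=0,i=5
  #..#.|#  b18=1 t=0,i=2
  #...#|.  b17=0 t=3,i=15
  #....|#  b16=1 t=0,i=13
  .####|#  b15=1 t=1,i=7
  .###.|#  b14=1 t=0,i=10
  .##.#|#  b13=1 t=0,i=7
  .##..|.  b12=0 t=1,i=3
  .#.##|#  b11=1 t=4,i=1
  .#.#.|#  b10=1 t=3,i=10
  .#..#|.  b9=0 t=0,i=1
  .#...|.  b8=0 t=2,i=8
  ..###|.  b7=0 t=1,i=6
  ..##.|#  b6=1 t=0,i=6
  ..#.#|.  b5=0 t=4,i=0
  ..#..|#  b4=1 t=0,i=0
  ...##|#  b3=1 t=2,i=11
  ...#.|#  b2=1 t=0,i=15
  ....#|.  b1=0 t=0,i=14
  .....|.  b0=0 t=5,i=6
  bits 01111111111101011110110001011100 = 2146823260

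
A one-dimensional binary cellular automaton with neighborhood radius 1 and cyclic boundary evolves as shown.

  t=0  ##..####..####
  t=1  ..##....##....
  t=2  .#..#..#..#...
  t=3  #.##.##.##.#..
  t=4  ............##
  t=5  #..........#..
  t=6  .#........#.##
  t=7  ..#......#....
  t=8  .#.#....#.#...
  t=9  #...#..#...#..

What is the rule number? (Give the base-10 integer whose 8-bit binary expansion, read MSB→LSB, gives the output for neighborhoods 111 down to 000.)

18

  ### -> .   bit 7 = 0  t=0,i=0
  ##. -> .   bit 6 = 0  t=0,i=1
  #.# -> .   bit 5 = 0  t=3,i=1
  #.. -> #   bit 4 = 1  t=0,i=2
  .## -> .   bit 3 = 0  t=0,i=4
  .#. -> .   bit 2 = 0  t=2,i=1
  ..# -> #   bit 1 = 1  t=0,i=3
  ... -> .   bit 0 = 0  t=1,i=0
  bits 00010010 = 18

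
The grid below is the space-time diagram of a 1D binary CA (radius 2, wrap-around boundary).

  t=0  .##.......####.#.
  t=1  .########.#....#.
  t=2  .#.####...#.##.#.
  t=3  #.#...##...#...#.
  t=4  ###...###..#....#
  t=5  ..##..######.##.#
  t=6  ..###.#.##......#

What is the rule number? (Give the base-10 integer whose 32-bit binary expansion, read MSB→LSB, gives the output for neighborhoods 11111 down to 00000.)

  #####|#  b31=1 t=1,i=3
  ####.|.  b30=0 t=0,i=12
  ###.#|.  b29=0 t=0,i=13
  ###..|#  b28=1 t=2,i=6
  ##.##|.  b27=0 t=5,i=12
  ##.#.|.  b26=0 t=0,i=14
  ##..#|#  b25=1 t=4,i=9
  ##...|#  b24=1 t=0,i=3
  #.###|.  b23=0 t=2,i=3
  #.##.|.  b22=0 t=2,i=12
  #.#.#|#  b21=1 t=3,i=0
  #.#..|#  b20=1 t=0,i=15
  #..##|.  b19=0 t=0,i=0
  #..#.|#  b18=1 t=2,i=0
  #...#|.  b17=0 t=2,i=8
  #....|#  b16=1 t=0,i=4
  .####|.  b15=0 t=0,i=11
  .###.|#  b14=1 t=4,i=7
  .##.#|.  b13=0 t=2,i=13
  .##..|#  b12=1 t=0,i=2
  .#.##|#  b11=1 t=2,i=2
  .#.#.|#  b10=1 t=3,i=1
  .#..#|.  b9=0 t=0,i=16
  .#...|.  b8=0 t=1,i=11
  ..###|#  b7=1 t=0,i=10
  ..##.|#  b6=1 t=0,i=1
  ..#.#|.  b5=0 t=2,i=1
  ..#..|#  b4=1 t=1,i=15
  ...##|.  b3=0 t=0,i=9
  ...#.|.  b2=0 t=1,i=14
  ....#|#  b1=1 t=0,i=8
  .....|#  b0=1 t=0,i=5
  bits 10010011001101010101110011010011 = 2469747923

2469747923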